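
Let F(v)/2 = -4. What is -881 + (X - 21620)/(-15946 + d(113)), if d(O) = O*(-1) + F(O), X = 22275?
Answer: -14155682/16067 ≈ -881.04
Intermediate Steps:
F(v) = -8 (F(v) = 2*(-4) = -8)
d(O) = -8 - O (d(O) = O*(-1) - 8 = -O - 8 = -8 - O)
-881 + (X - 21620)/(-15946 + d(113)) = -881 + (22275 - 21620)/(-15946 + (-8 - 1*113)) = -881 + 655/(-15946 + (-8 - 113)) = -881 + 655/(-15946 - 121) = -881 + 655/(-16067) = -881 + 655*(-1/16067) = -881 - 655/16067 = -14155682/16067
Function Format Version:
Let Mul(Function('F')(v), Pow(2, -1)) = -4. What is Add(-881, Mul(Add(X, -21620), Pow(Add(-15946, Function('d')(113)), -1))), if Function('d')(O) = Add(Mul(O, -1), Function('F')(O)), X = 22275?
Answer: Rational(-14155682, 16067) ≈ -881.04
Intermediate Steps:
Function('F')(v) = -8 (Function('F')(v) = Mul(2, -4) = -8)
Function('d')(O) = Add(-8, Mul(-1, O)) (Function('d')(O) = Add(Mul(O, -1), -8) = Add(Mul(-1, O), -8) = Add(-8, Mul(-1, O)))
Add(-881, Mul(Add(X, -21620), Pow(Add(-15946, Function('d')(113)), -1))) = Add(-881, Mul(Add(22275, -21620), Pow(Add(-15946, Add(-8, Mul(-1, 113))), -1))) = Add(-881, Mul(655, Pow(Add(-15946, Add(-8, -113)), -1))) = Add(-881, Mul(655, Pow(Add(-15946, -121), -1))) = Add(-881, Mul(655, Pow(-16067, -1))) = Add(-881, Mul(655, Rational(-1, 16067))) = Add(-881, Rational(-655, 16067)) = Rational(-14155682, 16067)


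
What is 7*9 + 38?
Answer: 101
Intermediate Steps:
7*9 + 38 = 63 + 38 = 101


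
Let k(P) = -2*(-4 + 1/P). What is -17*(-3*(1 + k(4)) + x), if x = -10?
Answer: 1207/2 ≈ 603.50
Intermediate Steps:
k(P) = 8 - 2/P (k(P) = -2*(-4 + 1/P) = 8 - 2/P)
-17*(-3*(1 + k(4)) + x) = -17*(-3*(1 + (8 - 2/4)) - 10) = -17*(-3*(1 + (8 - 2*1/4)) - 10) = -17*(-3*(1 + (8 - 1/2)) - 10) = -17*(-3*(1 + 15/2) - 10) = -17*(-3*17/2 - 10) = -17*(-51/2 - 10) = -17*(-71/2) = 1207/2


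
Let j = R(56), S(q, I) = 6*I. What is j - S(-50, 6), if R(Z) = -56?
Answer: -92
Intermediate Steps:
j = -56
j - S(-50, 6) = -56 - 6*6 = -56 - 1*36 = -56 - 36 = -92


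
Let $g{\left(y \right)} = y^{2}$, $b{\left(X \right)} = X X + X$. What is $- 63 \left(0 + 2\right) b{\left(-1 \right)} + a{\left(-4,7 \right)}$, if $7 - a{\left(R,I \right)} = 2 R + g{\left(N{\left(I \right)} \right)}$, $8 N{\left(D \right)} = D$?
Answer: $\frac{911}{64} \approx 14.234$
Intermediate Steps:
$b{\left(X \right)} = X + X^{2}$ ($b{\left(X \right)} = X^{2} + X = X + X^{2}$)
$N{\left(D \right)} = \frac{D}{8}$
$a{\left(R,I \right)} = 7 - 2 R - \frac{I^{2}}{64}$ ($a{\left(R,I \right)} = 7 - \left(2 R + \left(\frac{I}{8}\right)^{2}\right) = 7 - \left(2 R + \frac{I^{2}}{64}\right) = 7 - 2 R - \frac{I^{2}}{64}$)
$- 63 \left(0 + 2\right) b{\left(-1 \right)} + a{\left(-4,7 \right)} = - 63 \left(0 + 2\right) \left(- (1 - 1)\right) - \left(-15 + \frac{49}{64}\right) = - 63 \cdot 2 \left(\left(-1\right) 0\right) + \left(7 + 8 - \frac{49}{64}\right) = - 63 \cdot 2 \cdot 0 + \left(7 + 8 - \frac{49}{64}\right) = \left(-63\right) 0 + \frac{911}{64} = 0 + \frac{911}{64} = \frac{911}{64}$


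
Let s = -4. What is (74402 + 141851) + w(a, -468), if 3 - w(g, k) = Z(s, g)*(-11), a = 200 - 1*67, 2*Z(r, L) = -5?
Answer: 432457/2 ≈ 2.1623e+5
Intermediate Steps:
Z(r, L) = -5/2 (Z(r, L) = (½)*(-5) = -5/2)
a = 133 (a = 200 - 67 = 133)
w(g, k) = -49/2 (w(g, k) = 3 - (-5)*(-11)/2 = 3 - 1*55/2 = 3 - 55/2 = -49/2)
(74402 + 141851) + w(a, -468) = (74402 + 141851) - 49/2 = 216253 - 49/2 = 432457/2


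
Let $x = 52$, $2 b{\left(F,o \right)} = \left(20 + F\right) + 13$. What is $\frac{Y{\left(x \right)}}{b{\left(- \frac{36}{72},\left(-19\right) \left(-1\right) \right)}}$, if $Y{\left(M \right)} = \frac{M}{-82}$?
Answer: $- \frac{8}{205} \approx -0.039024$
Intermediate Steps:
$b{\left(F,o \right)} = \frac{33}{2} + \frac{F}{2}$ ($b{\left(F,o \right)} = \frac{\left(20 + F\right) + 13}{2} = \frac{33 + F}{2} = \frac{33}{2} + \frac{F}{2}$)
$Y{\left(M \right)} = - \frac{M}{82}$ ($Y{\left(M \right)} = M \left(- \frac{1}{82}\right) = - \frac{M}{82}$)
$\frac{Y{\left(x \right)}}{b{\left(- \frac{36}{72},\left(-19\right) \left(-1\right) \right)}} = \frac{\left(- \frac{1}{82}\right) 52}{\frac{33}{2} + \frac{\left(-36\right) \frac{1}{72}}{2}} = - \frac{26}{41 \left(\frac{33}{2} + \frac{\left(-36\right) \frac{1}{72}}{2}\right)} = - \frac{26}{41 \left(\frac{33}{2} + \frac{1}{2} \left(- \frac{1}{2}\right)\right)} = - \frac{26}{41 \left(\frac{33}{2} - \frac{1}{4}\right)} = - \frac{26}{41 \cdot \frac{65}{4}} = \left(- \frac{26}{41}\right) \frac{4}{65} = - \frac{8}{205}$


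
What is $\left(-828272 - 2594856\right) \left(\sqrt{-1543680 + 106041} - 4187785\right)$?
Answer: $14335324091480 - 3423128 i \sqrt{1437639} \approx 1.4335 \cdot 10^{13} - 4.1044 \cdot 10^{9} i$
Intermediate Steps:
$\left(-828272 - 2594856\right) \left(\sqrt{-1543680 + 106041} - 4187785\right) = - 3423128 \left(\sqrt{-1437639} - 4187785\right) = - 3423128 \left(i \sqrt{1437639} - 4187785\right) = - 3423128 \left(-4187785 + i \sqrt{1437639}\right) = 14335324091480 - 3423128 i \sqrt{1437639}$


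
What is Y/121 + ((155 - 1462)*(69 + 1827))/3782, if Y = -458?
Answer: -150789434/228811 ≈ -659.01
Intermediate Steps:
Y/121 + ((155 - 1462)*(69 + 1827))/3782 = -458/121 + ((155 - 1462)*(69 + 1827))/3782 = -458*1/121 - 1307*1896*(1/3782) = -458/121 - 2478072*1/3782 = -458/121 - 1239036/1891 = -150789434/228811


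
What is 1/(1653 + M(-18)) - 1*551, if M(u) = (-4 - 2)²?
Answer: -930638/1689 ≈ -551.00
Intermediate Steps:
M(u) = 36 (M(u) = (-6)² = 36)
1/(1653 + M(-18)) - 1*551 = 1/(1653 + 36) - 1*551 = 1/1689 - 551 = -930638/1689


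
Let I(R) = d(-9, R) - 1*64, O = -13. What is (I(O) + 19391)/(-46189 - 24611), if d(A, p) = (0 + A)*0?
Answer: -19327/70800 ≈ -0.27298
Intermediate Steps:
d(A, p) = 0 (d(A, p) = A*0 = 0)
I(R) = -64 (I(R) = 0 - 1*64 = 0 - 64 = -64)
(I(O) + 19391)/(-46189 - 24611) = (-64 + 19391)/(-46189 - 24611) = 19327/(-70800) = 19327*(-1/70800) = -19327/70800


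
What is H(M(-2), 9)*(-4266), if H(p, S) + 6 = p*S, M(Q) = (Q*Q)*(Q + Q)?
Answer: 639900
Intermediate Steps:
M(Q) = 2*Q³ (M(Q) = Q²*(2*Q) = 2*Q³)
H(p, S) = -6 + S*p (H(p, S) = -6 + p*S = -6 + S*p)
H(M(-2), 9)*(-4266) = (-6 + 9*(2*(-2)³))*(-4266) = (-6 + 9*(2*(-8)))*(-4266) = (-6 + 9*(-16))*(-4266) = (-6 - 144)*(-4266) = -150*(-4266) = 639900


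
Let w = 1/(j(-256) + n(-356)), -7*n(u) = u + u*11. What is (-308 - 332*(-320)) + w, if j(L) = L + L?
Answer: 72881223/688 ≈ 1.0593e+5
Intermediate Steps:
n(u) = -12*u/7 (n(u) = -(u + u*11)/7 = -(u + 11*u)/7 = -12*u/7)
j(L) = 2*L
w = 7/688 (w = 1/(2*(-256) - 12/7*(-356)) = 1/(-512 + 4272/7) = 1/(688/7) = 7/688 ≈ 0.010174)
(-308 - 332*(-320)) + w = (-308 - 332*(-320)) + 7/688 = (-308 + 106240) + 7/688 = 105932 + 7/688 = 72881223/688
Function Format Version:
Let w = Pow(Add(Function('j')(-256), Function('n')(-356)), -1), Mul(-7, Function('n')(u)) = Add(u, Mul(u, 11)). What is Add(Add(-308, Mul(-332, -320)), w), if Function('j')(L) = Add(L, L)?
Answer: Rational(72881223, 688) ≈ 1.0593e+5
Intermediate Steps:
Function('n')(u) = Mul(Rational(-12, 7), u) (Function('n')(u) = Mul(Rational(-1, 7), Add(u, Mul(u, 11))) = Mul(Rational(-1, 7), Add(u, Mul(11, u))) = Mul(Rational(-1, 7), Mul(12, u)) = Mul(Rational(-12, 7), u))
Function('j')(L) = Mul(2, L)
w = Rational(7, 688) (w = Pow(Add(Mul(2, -256), Mul(Rational(-12, 7), -356)), -1) = Pow(Add(-512, Rational(4272, 7)), -1) = Pow(Rational(688, 7), -1) = Rational(7, 688) ≈ 0.010174)
Add(Add(-308, Mul(-332, -320)), w) = Add(Add(-308, Mul(-332, -320)), Rational(7, 688)) = Add(Add(-308, 106240), Rational(7, 688)) = Add(105932, Rational(7, 688)) = Rational(72881223, 688)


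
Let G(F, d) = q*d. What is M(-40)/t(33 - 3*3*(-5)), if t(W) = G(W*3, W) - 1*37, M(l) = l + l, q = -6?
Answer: 16/101 ≈ 0.15842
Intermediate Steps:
G(F, d) = -6*d
M(l) = 2*l
t(W) = -37 - 6*W (t(W) = -6*W - 1*37 = -6*W - 37 = -37 - 6*W)
M(-40)/t(33 - 3*3*(-5)) = (2*(-40))/(-37 - 6*(33 - 3*3*(-5))) = -80/(-37 - 6*(33 - 9*(-5))) = -80/(-37 - 6*(33 - 1*(-45))) = -80/(-37 - 6*(33 + 45)) = -80/(-37 - 6*78) = -80/(-37 - 468) = -80/(-505) = -80*(-1/505) = 16/101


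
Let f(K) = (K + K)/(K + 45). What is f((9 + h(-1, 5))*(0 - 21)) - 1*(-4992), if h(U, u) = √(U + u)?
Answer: 154829/31 ≈ 4994.5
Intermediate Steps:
f(K) = 2*K/(45 + K) (f(K) = (2*K)/(45 + K) = 2*K/(45 + K))
f((9 + h(-1, 5))*(0 - 21)) - 1*(-4992) = 2*((9 + √(-1 + 5))*(0 - 21))/(45 + (9 + √(-1 + 5))*(0 - 21)) - 1*(-4992) = 2*((9 + √4)*(-21))/(45 + (9 + √4)*(-21)) + 4992 = 2*((9 + 2)*(-21))/(45 + (9 + 2)*(-21)) + 4992 = 2*(11*(-21))/(45 + 11*(-21)) + 4992 = 2*(-231)/(45 - 231) + 4992 = 2*(-231)/(-186) + 4992 = 2*(-231)*(-1/186) + 4992 = 77/31 + 4992 = 154829/31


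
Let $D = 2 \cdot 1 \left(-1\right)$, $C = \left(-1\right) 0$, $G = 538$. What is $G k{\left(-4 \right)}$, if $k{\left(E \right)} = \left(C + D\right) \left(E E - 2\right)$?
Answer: $-15064$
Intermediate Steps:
$C = 0$
$D = -2$ ($D = 2 \left(-1\right) = -2$)
$k{\left(E \right)} = 4 - 2 E^{2}$ ($k{\left(E \right)} = \left(0 - 2\right) \left(E E - 2\right) = - 2 \left(E^{2} - 2\right) = - 2 \left(-2 + E^{2}\right) = 4 - 2 E^{2}$)
$G k{\left(-4 \right)} = 538 \left(4 - 2 \left(-4\right)^{2}\right) = 538 \left(4 - 32\right) = 538 \left(-28\right) = -15064$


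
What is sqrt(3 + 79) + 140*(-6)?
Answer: -840 + sqrt(82) ≈ -830.94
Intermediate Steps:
sqrt(3 + 79) + 140*(-6) = sqrt(82) - 840 = -840 + sqrt(82)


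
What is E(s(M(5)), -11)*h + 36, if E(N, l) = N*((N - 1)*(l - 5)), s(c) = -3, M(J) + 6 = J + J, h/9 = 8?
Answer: -13788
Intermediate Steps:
h = 72 (h = 9*8 = 72)
M(J) = -6 + 2*J (M(J) = -6 + (J + J) = -6 + 2*J)
E(N, l) = N*(-1 + N)*(-5 + l) (E(N, l) = N*((-1 + N)*(-5 + l)) = N*(-1 + N)*(-5 + l))
E(s(M(5)), -11)*h + 36 = -3*(5 - 1*(-11) - 5*(-3) - 3*(-11))*72 + 36 = -3*(5 + 11 + 15 + 33)*72 + 36 = -3*64*72 + 36 = -192*72 + 36 = -13824 + 36 = -13788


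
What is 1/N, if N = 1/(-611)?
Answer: -611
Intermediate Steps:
N = -1/611 ≈ -0.0016367
1/N = 1/(-1/611) = -611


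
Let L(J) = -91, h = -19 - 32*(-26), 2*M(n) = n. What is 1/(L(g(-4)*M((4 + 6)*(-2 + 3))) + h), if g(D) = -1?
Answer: 1/722 ≈ 0.0013850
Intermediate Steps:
M(n) = n/2
h = 813 (h = -19 + 832 = 813)
1/(L(g(-4)*M((4 + 6)*(-2 + 3))) + h) = 1/(-91 + 813) = 1/722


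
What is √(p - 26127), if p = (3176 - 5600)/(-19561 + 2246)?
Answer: I*√7833073650015/17315 ≈ 161.64*I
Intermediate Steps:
p = 2424/17315 (p = -2424/(-17315) = -2424*(-1/17315) = 2424/17315 ≈ 0.13999)
√(p - 26127) = √(2424/17315 - 26127) = √(-452386581/17315) = I*√7833073650015/17315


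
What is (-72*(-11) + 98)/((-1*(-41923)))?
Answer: 890/41923 ≈ 0.021229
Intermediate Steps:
(-72*(-11) + 98)/((-1*(-41923))) = (792 + 98)/41923 = 890*(1/41923) = 890/41923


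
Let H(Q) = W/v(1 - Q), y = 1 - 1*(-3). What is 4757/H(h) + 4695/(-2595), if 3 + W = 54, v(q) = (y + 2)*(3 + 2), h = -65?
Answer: 8224289/2941 ≈ 2796.4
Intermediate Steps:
y = 4 (y = 1 + 3 = 4)
v(q) = 30 (v(q) = (4 + 2)*(3 + 2) = 6*5 = 30)
W = 51 (W = -3 + 54 = 51)
H(Q) = 17/10 (H(Q) = 51/30 = 51*(1/30) = 17/10)
4757/H(h) + 4695/(-2595) = 4757/(17/10) + 4695/(-2595) = 4757*(10/17) + 4695*(-1/2595) = 47570/17 - 313/173 = 8224289/2941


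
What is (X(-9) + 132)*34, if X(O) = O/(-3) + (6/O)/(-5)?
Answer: 68918/15 ≈ 4594.5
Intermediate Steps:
X(O) = -6/(5*O) - O/3 (X(O) = O*(-⅓) + (6/O)*(-⅕) = -O/3 - 6/(5*O) = -6/(5*O) - O/3)
(X(-9) + 132)*34 = ((-6/5/(-9) - ⅓*(-9)) + 132)*34 = ((-6/5*(-⅑) + 3) + 132)*34 = ((2/15 + 3) + 132)*34 = (47/15 + 132)*34 = (2027/15)*34 = 68918/15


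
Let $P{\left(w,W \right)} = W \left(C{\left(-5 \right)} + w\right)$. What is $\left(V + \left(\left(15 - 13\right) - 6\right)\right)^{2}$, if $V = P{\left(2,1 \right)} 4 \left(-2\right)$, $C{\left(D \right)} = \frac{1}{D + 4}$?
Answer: $144$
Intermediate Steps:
$C{\left(D \right)} = \frac{1}{4 + D}$
$P{\left(w,W \right)} = W \left(-1 + w\right)$ ($P{\left(w,W \right)} = W \left(\frac{1}{4 - 5} + w\right) = W \left(\frac{1}{-1} + w\right) = W \left(-1 + w\right)$)
$V = -8$ ($V = 1 \left(-1 + 2\right) 4 \left(-2\right) = 1 \cdot 1 \cdot 4 \left(-2\right) = 1 \cdot 4 \left(-2\right) = 4 \left(-2\right) = -8$)
$\left(V + \left(\left(15 - 13\right) - 6\right)\right)^{2} = \left(-8 + \left(\left(15 - 13\right) - 6\right)\right)^{2} = \left(-8 + \left(2 - 6\right)\right)^{2} = \left(-8 - 4\right)^{2} = \left(-12\right)^{2} = 144$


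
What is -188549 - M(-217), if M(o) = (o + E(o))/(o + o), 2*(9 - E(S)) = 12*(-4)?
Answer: -40915225/217 ≈ -1.8855e+5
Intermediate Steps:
E(S) = 33 (E(S) = 9 - 6*(-4) = 9 - ½*(-48) = 9 + 24 = 33)
M(o) = (33 + o)/(2*o) (M(o) = (o + 33)/(o + o) = (33 + o)/((2*o)) = (33 + o)*(1/(2*o)) = (33 + o)/(2*o))
-188549 - M(-217) = -188549 - (33 - 217)/(2*(-217)) = -188549 - (-1)*(-184)/(2*217) = -188549 - 1*92/217 = -188549 - 92/217 = -40915225/217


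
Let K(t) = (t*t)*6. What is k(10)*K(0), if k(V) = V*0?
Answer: 0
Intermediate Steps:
k(V) = 0
K(t) = 6*t² (K(t) = t²*6 = 6*t²)
k(10)*K(0) = 0*(6*0²) = 0*(6*0) = 0*0 = 0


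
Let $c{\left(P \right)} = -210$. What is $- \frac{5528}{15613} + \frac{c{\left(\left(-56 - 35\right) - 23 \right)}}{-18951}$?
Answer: $- \frac{33827466}{98627321} \approx -0.34298$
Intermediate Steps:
$- \frac{5528}{15613} + \frac{c{\left(\left(-56 - 35\right) - 23 \right)}}{-18951} = - \frac{5528}{15613} - \frac{210}{-18951} = \left(-5528\right) \frac{1}{15613} - - \frac{70}{6317} = - \frac{5528}{15613} + \frac{70}{6317} = - \frac{33827466}{98627321}$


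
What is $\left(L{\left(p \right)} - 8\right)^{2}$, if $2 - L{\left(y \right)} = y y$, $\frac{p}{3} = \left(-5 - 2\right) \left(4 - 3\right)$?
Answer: $199809$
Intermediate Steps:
$p = -21$ ($p = 3 \left(-5 - 2\right) \left(4 - 3\right) = 3 \left(\left(-7\right) 1\right) = 3 \left(-7\right) = -21$)
$L{\left(y \right)} = 2 - y^{2}$ ($L{\left(y \right)} = 2 - y y = 2 - y^{2}$)
$\left(L{\left(p \right)} - 8\right)^{2} = \left(\left(2 - \left(-21\right)^{2}\right) - 8\right)^{2} = \left(\left(2 - 441\right) - 8\right)^{2} = \left(-439 - 8\right)^{2} = \left(-447\right)^{2} = 199809$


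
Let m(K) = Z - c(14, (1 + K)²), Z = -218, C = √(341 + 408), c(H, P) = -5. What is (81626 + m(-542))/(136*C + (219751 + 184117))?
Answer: 8220026371/40773876980 - 1384021*√749/20386938490 ≈ 0.19974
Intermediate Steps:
C = √749 ≈ 27.368
m(K) = -213 (m(K) = -218 - 1*(-5) = -218 + 5 = -213)
(81626 + m(-542))/(136*C + (219751 + 184117)) = (81626 - 213)/(136*√749 + (219751 + 184117)) = 81413/(136*√749 + 403868) = 81413/(403868 + 136*√749)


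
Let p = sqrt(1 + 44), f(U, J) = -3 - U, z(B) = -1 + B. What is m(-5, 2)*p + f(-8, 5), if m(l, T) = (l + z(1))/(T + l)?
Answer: 5 + 5*sqrt(5) ≈ 16.180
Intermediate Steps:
m(l, T) = l/(T + l) (m(l, T) = (l + (-1 + 1))/(T + l) = (l + 0)/(T + l) = l/(T + l))
p = 3*sqrt(5) (p = sqrt(45) = 3*sqrt(5) ≈ 6.7082)
m(-5, 2)*p + f(-8, 5) = (-5/(2 - 5))*(3*sqrt(5)) + (-3 - 1*(-8)) = (-5/(-3))*(3*sqrt(5)) + (-3 + 8) = (-5*(-1/3))*(3*sqrt(5)) + 5 = 5*(3*sqrt(5))/3 + 5 = 5*sqrt(5) + 5 = 5 + 5*sqrt(5)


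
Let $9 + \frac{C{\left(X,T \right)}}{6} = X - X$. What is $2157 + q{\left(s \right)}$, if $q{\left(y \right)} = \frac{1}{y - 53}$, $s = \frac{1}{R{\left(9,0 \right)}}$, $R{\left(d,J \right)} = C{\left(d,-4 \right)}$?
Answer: $\frac{6175437}{2863} \approx 2157.0$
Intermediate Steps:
$C{\left(X,T \right)} = -54$ ($C{\left(X,T \right)} = -54 + 6 \left(X - X\right) = -54 + 6 \cdot 0 = -54 + 0 = -54$)
$R{\left(d,J \right)} = -54$
$s = - \frac{1}{54}$ ($s = \frac{1}{-54} = - \frac{1}{54} \approx -0.018519$)
$q{\left(y \right)} = \frac{1}{-53 + y}$
$2157 + q{\left(s \right)} = 2157 + \frac{1}{-53 - \frac{1}{54}} = 2157 + \frac{1}{- \frac{2863}{54}} = 2157 - \frac{54}{2863} = \frac{6175437}{2863}$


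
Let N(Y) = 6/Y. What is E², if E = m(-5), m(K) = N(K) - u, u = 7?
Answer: 1681/25 ≈ 67.240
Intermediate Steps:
m(K) = -7 + 6/K (m(K) = 6/K - 1*7 = 6/K - 7 = -7 + 6/K)
E = -41/5 (E = -7 + 6/(-5) = -7 + 6*(-⅕) = -7 - 6/5 = -41/5 ≈ -8.2000)
E² = (-41/5)² = 1681/25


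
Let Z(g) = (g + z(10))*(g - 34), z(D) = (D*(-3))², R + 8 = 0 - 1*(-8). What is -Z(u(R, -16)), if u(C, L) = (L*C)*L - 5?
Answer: 34905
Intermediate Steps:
R = 0 (R = -8 + (0 - 1*(-8)) = -8 + (0 + 8) = -8 + 8 = 0)
z(D) = 9*D² (z(D) = (-3*D)² = 9*D²)
u(C, L) = -5 + C*L² (u(C, L) = (C*L)*L - 5 = C*L² - 5 = -5 + C*L²)
Z(g) = (-34 + g)*(900 + g) (Z(g) = (g + 9*10²)*(g - 34) = (g + 9*100)*(-34 + g) = (g + 900)*(-34 + g) = (900 + g)*(-34 + g) = (-34 + g)*(900 + g))
-Z(u(R, -16)) = -(-30600 + (-5 + 0*(-16)²)² + 866*(-5 + 0*(-16)²)) = -(-30600 + (-5 + 0*256)² + 866*(-5 + 0*256)) = -(-30600 + (-5 + 0)² + 866*(-5 + 0)) = -(-30600 + (-5)² + 866*(-5)) = -(-30600 + 25 - 4330) = -1*(-34905) = 34905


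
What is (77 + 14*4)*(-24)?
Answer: -3192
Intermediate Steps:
(77 + 14*4)*(-24) = (77 + 56)*(-24) = 133*(-24) = -3192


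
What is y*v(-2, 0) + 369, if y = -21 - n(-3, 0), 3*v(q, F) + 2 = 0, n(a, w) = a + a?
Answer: 379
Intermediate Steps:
n(a, w) = 2*a
v(q, F) = -⅔ (v(q, F) = -⅔ + (⅓)*0 = -⅔ + 0 = -⅔)
y = -15 (y = -21 - 2*(-3) = -21 - 1*(-6) = -21 + 6 = -15)
y*v(-2, 0) + 369 = -15*(-⅔) + 369 = 10 + 369 = 379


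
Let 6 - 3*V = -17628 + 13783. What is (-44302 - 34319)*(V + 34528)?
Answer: -2815549045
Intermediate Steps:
V = 3851/3 (V = 2 - (-17628 + 13783)/3 = 2 - 1/3*(-3845) = 2 + 3845/3 = 3851/3 ≈ 1283.7)
(-44302 - 34319)*(V + 34528) = (-44302 - 34319)*(3851/3 + 34528) = -78621*107435/3 = -2815549045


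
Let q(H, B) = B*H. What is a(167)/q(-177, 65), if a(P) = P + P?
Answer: -334/11505 ≈ -0.029031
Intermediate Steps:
a(P) = 2*P
a(167)/q(-177, 65) = (2*167)/((65*(-177))) = 334/(-11505) = 334*(-1/11505) = -334/11505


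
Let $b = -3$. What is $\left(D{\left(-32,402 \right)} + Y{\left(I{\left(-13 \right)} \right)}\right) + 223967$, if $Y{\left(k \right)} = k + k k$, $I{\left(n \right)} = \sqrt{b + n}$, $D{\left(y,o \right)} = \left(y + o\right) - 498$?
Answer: $223823 + 4 i \approx 2.2382 \cdot 10^{5} + 4.0 i$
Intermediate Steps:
$D{\left(y,o \right)} = -498 + o + y$ ($D{\left(y,o \right)} = \left(o + y\right) - 498 = -498 + o + y$)
$I{\left(n \right)} = \sqrt{-3 + n}$
$Y{\left(k \right)} = k + k^{2}$
$\left(D{\left(-32,402 \right)} + Y{\left(I{\left(-13 \right)} \right)}\right) + 223967 = \left(\left(-498 + 402 - 32\right) + \sqrt{-3 - 13} \left(1 + \sqrt{-3 - 13}\right)\right) + 223967 = \left(-128 + \sqrt{-16} \left(1 + \sqrt{-16}\right)\right) + 223967 = \left(-128 + 4 i \left(1 + 4 i\right)\right) + 223967 = 223839 + 4 i \left(1 + 4 i\right)$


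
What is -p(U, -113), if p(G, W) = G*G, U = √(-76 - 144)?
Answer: 220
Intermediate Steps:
U = 2*I*√55 (U = √(-220) = 2*I*√55 ≈ 14.832*I)
p(G, W) = G²
-p(U, -113) = -(2*I*√55)² = -1*(-220) = 220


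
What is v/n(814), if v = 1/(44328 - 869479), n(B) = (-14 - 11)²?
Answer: -1/515719375 ≈ -1.9390e-9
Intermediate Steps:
n(B) = 625 (n(B) = (-25)² = 625)
v = -1/825151 (v = 1/(-825151) = -1/825151 ≈ -1.2119e-6)
v/n(814) = -1/825151/625 = -1/825151*1/625 = -1/515719375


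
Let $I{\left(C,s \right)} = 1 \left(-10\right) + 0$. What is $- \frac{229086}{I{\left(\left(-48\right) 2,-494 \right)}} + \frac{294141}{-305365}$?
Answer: $\frac{6995190498}{305365} \approx 22908.0$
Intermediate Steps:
$I{\left(C,s \right)} = -10$ ($I{\left(C,s \right)} = -10 + 0 = -10$)
$- \frac{229086}{I{\left(\left(-48\right) 2,-494 \right)}} + \frac{294141}{-305365} = - \frac{229086}{-10} + \frac{294141}{-305365} = \left(-229086\right) \left(- \frac{1}{10}\right) + 294141 \left(- \frac{1}{305365}\right) = \frac{114543}{5} - \frac{294141}{305365} = \frac{6995190498}{305365}$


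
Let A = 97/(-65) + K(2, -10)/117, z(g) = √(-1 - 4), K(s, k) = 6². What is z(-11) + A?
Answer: -77/65 + I*√5 ≈ -1.1846 + 2.2361*I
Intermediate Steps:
K(s, k) = 36
z(g) = I*√5 (z(g) = √(-5) = I*√5)
A = -77/65 (A = 97/(-65) + 36/117 = 97*(-1/65) + 36*(1/117) = -97/65 + 4/13 = -77/65 ≈ -1.1846)
z(-11) + A = I*√5 - 77/65 = -77/65 + I*√5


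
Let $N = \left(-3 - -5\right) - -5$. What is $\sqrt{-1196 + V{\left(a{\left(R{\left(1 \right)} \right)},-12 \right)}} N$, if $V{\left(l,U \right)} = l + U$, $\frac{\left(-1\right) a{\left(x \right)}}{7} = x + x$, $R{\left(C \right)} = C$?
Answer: $7 i \sqrt{1222} \approx 244.7 i$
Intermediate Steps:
$a{\left(x \right)} = - 14 x$ ($a{\left(x \right)} = - 7 \left(x + x\right) = - 7 \cdot 2 x = - 14 x$)
$V{\left(l,U \right)} = U + l$
$N = 7$ ($N = \left(-3 + 5\right) + 5 = 2 + 5 = 7$)
$\sqrt{-1196 + V{\left(a{\left(R{\left(1 \right)} \right)},-12 \right)}} N = \sqrt{-1196 - 26} \cdot 7 = \sqrt{-1222} \cdot 7 = i \sqrt{1222} \cdot 7 = 7 i \sqrt{1222}$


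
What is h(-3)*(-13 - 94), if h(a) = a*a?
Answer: -963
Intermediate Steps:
h(a) = a²
h(-3)*(-13 - 94) = (-3)²*(-13 - 94) = 9*(-107) = -963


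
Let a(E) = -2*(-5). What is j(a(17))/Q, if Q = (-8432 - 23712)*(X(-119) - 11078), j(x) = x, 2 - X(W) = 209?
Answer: 1/36274504 ≈ 2.7568e-8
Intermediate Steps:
a(E) = 10
X(W) = -207 (X(W) = 2 - 1*209 = 2 - 209 = -207)
Q = 362745040 (Q = (-8432 - 23712)*(-207 - 11078) = -32144*(-11285) = 362745040)
j(a(17))/Q = 10/362745040 = 10*(1/362745040) = 1/36274504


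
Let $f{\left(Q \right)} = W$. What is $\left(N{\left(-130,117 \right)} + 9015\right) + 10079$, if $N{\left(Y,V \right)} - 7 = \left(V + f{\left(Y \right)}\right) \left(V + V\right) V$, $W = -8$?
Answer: $3003303$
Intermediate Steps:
$f{\left(Q \right)} = -8$
$N{\left(Y,V \right)} = 7 + 2 V^{2} \left(-8 + V\right)$ ($N{\left(Y,V \right)} = 7 + \left(V - 8\right) \left(V + V\right) V = 7 + \left(-8 + V\right) 2 V V = 7 + 2 V \left(-8 + V\right) V = 7 + 2 V^{2} \left(-8 + V\right)$)
$\left(N{\left(-130,117 \right)} + 9015\right) + 10079 = \left(\left(7 - 16 \cdot 117^{2} + 2 \cdot 117^{3}\right) + 9015\right) + 10079 = \left(\left(7 - 219024 + 2 \cdot 1601613\right) + 9015\right) + 10079 = \left(\left(7 - 219024 + 3203226\right) + 9015\right) + 10079 = \left(2984209 + 9015\right) + 10079 = 2993224 + 10079 = 3003303$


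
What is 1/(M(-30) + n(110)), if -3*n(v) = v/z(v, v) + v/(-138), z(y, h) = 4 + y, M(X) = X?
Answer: -3933/118210 ≈ -0.033271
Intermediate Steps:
n(v) = v/414 - v/(3*(4 + v)) (n(v) = -(v/(4 + v) + v/(-138))/3 = -(v/(4 + v) + v*(-1/138))/3 = -(v/(4 + v) - v/138)/3 = -(-v/138 + v/(4 + v))/3 = v/414 - v/(3*(4 + v)))
1/(M(-30) + n(110)) = 1/(-30 + (1/414)*110*(-134 + 110)/(4 + 110)) = 1/(-30 + (1/414)*110*(-24)/114) = 1/(-30 + (1/414)*110*(1/114)*(-24)) = 1/(-30 - 220/3933) = 1/(-118210/3933) = -3933/118210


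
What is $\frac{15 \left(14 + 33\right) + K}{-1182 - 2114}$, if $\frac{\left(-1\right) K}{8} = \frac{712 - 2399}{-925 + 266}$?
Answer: $- \frac{451099}{2172064} \approx -0.20768$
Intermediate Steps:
$K = - \frac{13496}{659}$ ($K = - 8 \frac{712 - 2399}{-925 + 266} = - 8 \left(- \frac{1687}{-659}\right) = - 8 \left(\left(-1687\right) \left(- \frac{1}{659}\right)\right) = \left(-8\right) \frac{1687}{659} = - \frac{13496}{659} \approx -20.48$)
$\frac{15 \left(14 + 33\right) + K}{-1182 - 2114} = \frac{15 \left(14 + 33\right) - \frac{13496}{659}}{-1182 - 2114} = \frac{15 \cdot 47 - \frac{13496}{659}}{-3296} = \left(705 - \frac{13496}{659}\right) \left(- \frac{1}{3296}\right) = \frac{451099}{659} \left(- \frac{1}{3296}\right) = - \frac{451099}{2172064}$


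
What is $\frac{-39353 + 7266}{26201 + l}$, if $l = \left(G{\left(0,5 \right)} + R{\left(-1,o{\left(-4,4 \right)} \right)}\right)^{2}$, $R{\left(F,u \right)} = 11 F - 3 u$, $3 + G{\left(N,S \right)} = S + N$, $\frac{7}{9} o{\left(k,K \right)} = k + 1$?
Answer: $- \frac{142933}{116743} \approx -1.2243$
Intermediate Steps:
$o{\left(k,K \right)} = \frac{9}{7} + \frac{9 k}{7}$ ($o{\left(k,K \right)} = \frac{9 \left(k + 1\right)}{7} = \frac{9 \left(1 + k\right)}{7} = \frac{9}{7} + \frac{9 k}{7}$)
$G{\left(N,S \right)} = -3 + N + S$ ($G{\left(N,S \right)} = -3 + \left(S + N\right) = -3 + \left(N + S\right) = -3 + N + S$)
$R{\left(F,u \right)} = - 3 u + 11 F$
$l = \frac{324}{49}$ ($l = \left(\left(-3 + 0 + 5\right) - \left(11 + 3 \left(\frac{9}{7} + \frac{9}{7} \left(-4\right)\right)\right)\right)^{2} = \left(2 - \left(11 + 3 \left(\frac{9}{7} - \frac{36}{7}\right)\right)\right)^{2} = \left(2 - - \frac{4}{7}\right)^{2} = \left(2 + \left(\frac{81}{7} - 11\right)\right)^{2} = \left(2 + \frac{4}{7}\right)^{2} = \left(\frac{18}{7}\right)^{2} = \frac{324}{49} \approx 6.6122$)
$\frac{-39353 + 7266}{26201 + l} = \frac{-39353 + 7266}{26201 + \frac{324}{49}} = - \frac{32087}{\frac{1284173}{49}} = \left(-32087\right) \frac{49}{1284173} = - \frac{142933}{116743}$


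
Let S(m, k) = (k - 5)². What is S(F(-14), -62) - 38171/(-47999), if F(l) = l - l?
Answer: 30786526/6857 ≈ 4489.8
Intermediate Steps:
F(l) = 0
S(m, k) = (-5 + k)²
S(F(-14), -62) - 38171/(-47999) = (-5 - 62)² - 38171/(-47999) = (-67)² - 38171*(-1)/47999 = 4489 - 1*(-5453/6857) = 4489 + 5453/6857 = 30786526/6857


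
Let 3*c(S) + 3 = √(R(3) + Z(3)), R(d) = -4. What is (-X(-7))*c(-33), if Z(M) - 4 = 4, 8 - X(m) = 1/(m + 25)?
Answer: 143/54 ≈ 2.6481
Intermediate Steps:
X(m) = 8 - 1/(25 + m) (X(m) = 8 - 1/(m + 25) = 8 - 1/(25 + m))
Z(M) = 8 (Z(M) = 4 + 4 = 8)
c(S) = -⅓ (c(S) = -1 + √(-4 + 8)/3 = -1 + √4/3 = -1 + (⅓)*2 = -1 + ⅔ = -⅓)
(-X(-7))*c(-33) = -(199 + 8*(-7))/(25 - 7)*(-⅓) = -(199 - 56)/18*(-⅓) = -143/18*(-⅓) = 143/54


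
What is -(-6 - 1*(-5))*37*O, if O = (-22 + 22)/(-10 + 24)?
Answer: 0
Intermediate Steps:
O = 0 (O = 0/14 = 0*(1/14) = 0)
-(-6 - 1*(-5))*37*O = -(-6 - 1*(-5))*37*0 = -(-6 + 5)*37*0 = -(-1*37)*0 = -(-37)*0 = -1*0 = 0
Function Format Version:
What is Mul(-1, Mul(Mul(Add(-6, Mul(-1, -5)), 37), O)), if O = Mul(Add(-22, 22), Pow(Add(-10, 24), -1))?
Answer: 0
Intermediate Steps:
O = 0 (O = Mul(0, Pow(14, -1)) = Mul(0, Rational(1, 14)) = 0)
Mul(-1, Mul(Mul(Add(-6, Mul(-1, -5)), 37), O)) = Mul(-1, Mul(Mul(Add(-6, Mul(-1, -5)), 37), 0)) = Mul(-1, Mul(Mul(Add(-6, 5), 37), 0)) = Mul(-1, Mul(Mul(-1, 37), 0)) = Mul(-1, Mul(-37, 0)) = Mul(-1, 0) = 0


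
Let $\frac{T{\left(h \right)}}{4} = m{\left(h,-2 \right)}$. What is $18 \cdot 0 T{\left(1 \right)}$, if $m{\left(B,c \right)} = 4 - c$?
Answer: $0$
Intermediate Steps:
$T{\left(h \right)} = 24$ ($T{\left(h \right)} = 4 \left(4 - -2\right) = 4 \left(4 + 2\right) = 4 \cdot 6 = 24$)
$18 \cdot 0 T{\left(1 \right)} = 18 \cdot 0 \cdot 24 = 0 \cdot 24 = 0$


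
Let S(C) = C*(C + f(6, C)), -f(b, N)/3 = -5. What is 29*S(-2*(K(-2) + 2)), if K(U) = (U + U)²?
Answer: 21924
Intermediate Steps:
K(U) = 4*U² (K(U) = (2*U)² = 4*U²)
f(b, N) = 15 (f(b, N) = -3*(-5) = 15)
S(C) = C*(15 + C) (S(C) = C*(C + 15) = C*(15 + C))
29*S(-2*(K(-2) + 2)) = 29*((-2*(4*(-2)² + 2))*(15 - 2*(4*(-2)² + 2))) = 29*((-2*(4*4 + 2))*(15 - 2*(4*4 + 2))) = 29*((-2*(16 + 2))*(15 - 2*(16 + 2))) = 29*((-2*18)*(15 - 2*18)) = 29*(-36*(15 - 36)) = 29*(-36*(-21)) = 29*756 = 21924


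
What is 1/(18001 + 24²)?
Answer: 1/18577 ≈ 5.3830e-5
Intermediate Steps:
1/(18001 + 24²) = 1/(18001 + 576) = 1/18577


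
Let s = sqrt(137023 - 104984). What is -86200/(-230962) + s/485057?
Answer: 43100/115481 + sqrt(32039)/485057 ≈ 0.37359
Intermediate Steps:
s = sqrt(32039) ≈ 178.99
-86200/(-230962) + s/485057 = -86200/(-230962) + sqrt(32039)/485057 = -86200*(-1/230962) + sqrt(32039)*(1/485057) = 43100/115481 + sqrt(32039)/485057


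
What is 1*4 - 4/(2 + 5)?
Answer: 24/7 ≈ 3.4286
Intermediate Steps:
1*4 - 4/(2 + 5) = 4 - 4/7 = 24/7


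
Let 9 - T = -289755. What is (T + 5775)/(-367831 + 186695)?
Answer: -295539/181136 ≈ -1.6316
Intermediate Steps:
T = 289764 (T = 9 - 1*(-289755) = 9 + 289755 = 289764)
(T + 5775)/(-367831 + 186695) = (289764 + 5775)/(-367831 + 186695) = 295539/(-181136) = 295539*(-1/181136) = -295539/181136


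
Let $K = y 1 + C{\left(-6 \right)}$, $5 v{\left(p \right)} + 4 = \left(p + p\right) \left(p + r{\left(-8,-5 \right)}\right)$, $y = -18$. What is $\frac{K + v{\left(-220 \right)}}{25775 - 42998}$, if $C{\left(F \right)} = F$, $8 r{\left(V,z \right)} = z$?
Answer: $- \frac{32317}{28705} \approx -1.1258$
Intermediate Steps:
$r{\left(V,z \right)} = \frac{z}{8}$
$v{\left(p \right)} = - \frac{4}{5} + \frac{2 p \left(- \frac{5}{8} + p\right)}{5}$ ($v{\left(p \right)} = - \frac{4}{5} + \frac{\left(p + p\right) \left(p + \frac{1}{8} \left(-5\right)\right)}{5} = - \frac{4}{5} + \frac{2 p \left(p - \frac{5}{8}\right)}{5} = - \frac{4}{5} + \frac{2 p \left(- \frac{5}{8} + p\right)}{5}$)
$K = -24$ ($K = \left(-18\right) 1 - 6 = -18 - 6 = -24$)
$\frac{K + v{\left(-220 \right)}}{25775 - 42998} = \frac{-24 - \left(- \frac{271}{5} - 19360\right)}{25775 - 42998} = \frac{-24 + \left(- \frac{4}{5} + 55 + \frac{2}{5} \cdot 48400\right)}{-17223} = \left(-24 + \left(- \frac{4}{5} + 55 + 19360\right)\right) \left(- \frac{1}{17223}\right) = \left(-24 + \frac{97071}{5}\right) \left(- \frac{1}{17223}\right) = \frac{96951}{5} \left(- \frac{1}{17223}\right) = - \frac{32317}{28705}$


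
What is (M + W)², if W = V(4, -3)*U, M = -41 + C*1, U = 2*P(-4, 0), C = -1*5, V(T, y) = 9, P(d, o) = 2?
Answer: 100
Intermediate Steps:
C = -5
U = 4 (U = 2*2 = 4)
M = -46 (M = -41 - 5*1 = -41 - 5 = -46)
W = 36 (W = 9*4 = 36)
(M + W)² = (-46 + 36)² = (-10)² = 100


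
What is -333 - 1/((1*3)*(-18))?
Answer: -17981/54 ≈ -332.98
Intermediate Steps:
-333 - 1/((1*3)*(-18)) = -333 - 1/(3*(-18)) = -333 - 1/(-54) = -333 - 1*(-1/54) = -333 + 1/54 = -17981/54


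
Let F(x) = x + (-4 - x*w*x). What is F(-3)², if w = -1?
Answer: 4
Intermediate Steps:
F(x) = -4 + x + x² (F(x) = x + (-4 - x*(-1)*x) = x + (-4 - (-x)*x) = x + (-4 - (-1)*x²) = x + (-4 + x²) = -4 + x + x²)
F(-3)² = (-4 - 3 + (-3)²)² = (-4 - 3 + 9)² = 2² = 4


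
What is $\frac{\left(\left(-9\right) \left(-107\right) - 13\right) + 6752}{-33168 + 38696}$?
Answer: $\frac{3851}{2764} \approx 1.3933$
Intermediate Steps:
$\frac{\left(\left(-9\right) \left(-107\right) - 13\right) + 6752}{-33168 + 38696} = \frac{\left(963 - 13\right) + 6752}{5528} = \left(950 + 6752\right) \frac{1}{5528} = 7702 \cdot \frac{1}{5528} = \frac{3851}{2764}$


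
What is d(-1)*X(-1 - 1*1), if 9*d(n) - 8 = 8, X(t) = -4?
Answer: -64/9 ≈ -7.1111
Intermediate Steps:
d(n) = 16/9 (d(n) = 8/9 + (⅑)*8 = 8/9 + 8/9 = 16/9)
d(-1)*X(-1 - 1*1) = (16/9)*(-4) = -64/9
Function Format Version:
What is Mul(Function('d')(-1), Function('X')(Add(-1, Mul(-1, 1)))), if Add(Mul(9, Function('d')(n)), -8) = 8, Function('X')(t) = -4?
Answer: Rational(-64, 9) ≈ -7.1111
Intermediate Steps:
Function('d')(n) = Rational(16, 9) (Function('d')(n) = Add(Rational(8, 9), Mul(Rational(1, 9), 8)) = Add(Rational(8, 9), Rational(8, 9)) = Rational(16, 9))
Mul(Function('d')(-1), Function('X')(Add(-1, Mul(-1, 1)))) = Mul(Rational(16, 9), -4) = Rational(-64, 9)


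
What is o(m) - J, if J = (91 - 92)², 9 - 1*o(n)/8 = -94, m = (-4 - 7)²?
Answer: 823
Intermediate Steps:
m = 121 (m = (-11)² = 121)
o(n) = 824 (o(n) = 72 - 8*(-94) = 72 + 752 = 824)
J = 1 (J = (-1)² = 1)
o(m) - J = 824 - 1*1 = 824 - 1 = 823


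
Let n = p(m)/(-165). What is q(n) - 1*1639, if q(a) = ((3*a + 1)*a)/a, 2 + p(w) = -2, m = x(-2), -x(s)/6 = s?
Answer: -90086/55 ≈ -1637.9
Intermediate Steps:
x(s) = -6*s
m = 12 (m = -6*(-2) = 12)
p(w) = -4 (p(w) = -2 - 2 = -4)
n = 4/165 (n = -4/(-165) = -4*(-1/165) = 4/165 ≈ 0.024242)
q(a) = 1 + 3*a (q(a) = ((1 + 3*a)*a)/a = (a*(1 + 3*a))/a = 1 + 3*a)
q(n) - 1*1639 = (1 + 3*(4/165)) - 1*1639 = (1 + 4/55) - 1639 = 59/55 - 1639 = -90086/55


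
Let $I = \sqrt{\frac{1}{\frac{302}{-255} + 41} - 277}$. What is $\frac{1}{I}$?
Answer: $- \frac{i \sqrt{28551515278}}{2812126} \approx - 0.060087 i$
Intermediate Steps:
$I = \frac{i \sqrt{28551515278}}{10153}$ ($I = \sqrt{\frac{1}{302 \left(- \frac{1}{255}\right) + 41} - 277} = \sqrt{\frac{1}{- \frac{302}{255} + 41} - 277} = \sqrt{\frac{1}{\frac{10153}{255}} - 277} = \sqrt{\frac{255}{10153} - 277} = \sqrt{- \frac{2812126}{10153}} = \frac{i \sqrt{28551515278}}{10153} \approx 16.643 i$)
$\frac{1}{I} = \frac{1}{\frac{1}{10153} i \sqrt{28551515278}} = - \frac{i \sqrt{28551515278}}{2812126}$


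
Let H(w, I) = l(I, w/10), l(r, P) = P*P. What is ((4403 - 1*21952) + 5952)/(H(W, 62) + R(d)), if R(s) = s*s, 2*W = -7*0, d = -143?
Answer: -11597/20449 ≈ -0.56712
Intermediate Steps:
W = 0 (W = (-7*0)/2 = (½)*0 = 0)
l(r, P) = P²
H(w, I) = w²/100 (H(w, I) = (w/10)² = w²/100)
R(s) = s²
((4403 - 1*21952) + 5952)/(H(W, 62) + R(d)) = ((4403 - 1*21952) + 5952)/((1/100)*0² + (-143)²) = ((4403 - 21952) + 5952)/((1/100)*0 + 20449) = (-17549 + 5952)/(0 + 20449) = -11597/20449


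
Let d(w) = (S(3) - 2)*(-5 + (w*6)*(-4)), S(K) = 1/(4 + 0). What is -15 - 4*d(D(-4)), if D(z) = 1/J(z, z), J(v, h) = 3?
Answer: -106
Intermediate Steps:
S(K) = 1/4
D(z) = 1/3
d(w) = 35/4 + 42*w (d(w) = (1/4 - 2)*(-5 + (w*6)*(-4)) = -7*(-5 + (6*w)*(-4))/4 = -7*(-5 - 24*w)/4 = 35/4 + 42*w)
-15 - 4*d(D(-4)) = -15 - 4*(35/4 + 42*(1/3)) = -15 - 4*(35/4 + 14) = -15 - 4*91/4 = -15 - 91 = -106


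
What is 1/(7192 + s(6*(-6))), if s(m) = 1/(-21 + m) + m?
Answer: 57/407891 ≈ 0.00013974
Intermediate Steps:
s(m) = m + 1/(-21 + m)
1/(7192 + s(6*(-6))) = 1/(7192 + (1 + (6*(-6))² - 126*(-6))/(-21 + 6*(-6))) = 1/(7192 + (1 + (-36)² - 21*(-36))/(-21 - 36)) = 1/(7192 + (1 + 1296 + 756)/(-57)) = 1/(7192 - 1/57*2053) = 1/(7192 - 2053/57) = 1/(407891/57) = 57/407891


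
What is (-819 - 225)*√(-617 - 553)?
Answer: -3132*I*√130 ≈ -35710.0*I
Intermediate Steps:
(-819 - 225)*√(-617 - 553) = -3132*I*√130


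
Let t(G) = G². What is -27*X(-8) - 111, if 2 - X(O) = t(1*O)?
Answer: 1563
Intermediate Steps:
X(O) = 2 - O² (X(O) = 2 - (1*O)² = 2 - O²)
-27*X(-8) - 111 = -27*(2 - 1*(-8)²) - 111 = -27*(2 - 1*64) - 111 = -27*(2 - 64) - 111 = -27*(-62) - 111 = 1674 - 111 = 1563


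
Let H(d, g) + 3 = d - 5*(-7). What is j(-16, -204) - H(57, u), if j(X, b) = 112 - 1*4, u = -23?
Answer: 19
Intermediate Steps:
H(d, g) = 32 + d (H(d, g) = -3 + (d - 5*(-7)) = -3 + (d + 35) = -3 + (35 + d) = 32 + d)
j(X, b) = 108 (j(X, b) = 112 - 4 = 108)
j(-16, -204) - H(57, u) = 108 - (32 + 57) = 108 - 1*89 = 108 - 89 = 19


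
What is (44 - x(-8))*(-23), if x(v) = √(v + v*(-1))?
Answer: -1012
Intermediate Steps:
x(v) = 0 (x(v) = √(v - v) = √0 = 0)
(44 - x(-8))*(-23) = (44 - 1*0)*(-23) = (44 + 0)*(-23) = 44*(-23) = -1012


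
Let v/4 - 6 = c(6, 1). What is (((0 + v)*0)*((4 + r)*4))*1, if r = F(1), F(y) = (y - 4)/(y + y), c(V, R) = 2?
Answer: 0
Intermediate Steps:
v = 32 (v = 24 + 4*2 = 24 + 8 = 32)
F(y) = (-4 + y)/(2*y) (F(y) = (-4 + y)/((2*y)) = (-4 + y)*(1/(2*y)) = (-4 + y)/(2*y))
r = -3/2 (r = (½)*(-4 + 1)/1 = (½)*1*(-3) = -3/2 ≈ -1.5000)
(((0 + v)*0)*((4 + r)*4))*1 = (((0 + 32)*0)*((4 - 3/2)*4))*1 = ((32*0)*((5/2)*4))*1 = (0*10)*1 = 0*1 = 0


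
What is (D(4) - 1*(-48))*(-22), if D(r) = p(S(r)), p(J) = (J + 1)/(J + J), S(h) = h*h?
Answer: -17083/16 ≈ -1067.7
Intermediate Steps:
S(h) = h²
p(J) = (1 + J)/(2*J) (p(J) = (1 + J)/((2*J)) = (1 + J)*(1/(2*J)) = (1 + J)/(2*J))
D(r) = (1 + r²)/(2*r²) (D(r) = (1 + r²)/(2*(r²)) = (1 + r²)/(2*r²))
(D(4) - 1*(-48))*(-22) = ((½)*(1 + 4²)/4² - 1*(-48))*(-22) = ((½)*(1/16)*(1 + 16) + 48)*(-22) = ((½)*(1/16)*17 + 48)*(-22) = (17/32 + 48)*(-22) = (1553/32)*(-22) = -17083/16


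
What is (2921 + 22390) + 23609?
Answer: 48920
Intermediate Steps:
(2921 + 22390) + 23609 = 25311 + 23609 = 48920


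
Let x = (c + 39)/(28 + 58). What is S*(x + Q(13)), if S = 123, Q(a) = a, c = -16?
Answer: 140343/86 ≈ 1631.9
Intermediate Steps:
x = 23/86 (x = (-16 + 39)/(28 + 58) = 23/86 ≈ 0.26744)
S*(x + Q(13)) = 123*(23/86 + 13) = 123*(1141/86) = 140343/86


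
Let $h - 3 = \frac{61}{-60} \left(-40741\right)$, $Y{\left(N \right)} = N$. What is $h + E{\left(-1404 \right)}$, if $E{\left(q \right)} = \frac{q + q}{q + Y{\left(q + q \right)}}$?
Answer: $\frac{2485421}{60} \approx 41424.0$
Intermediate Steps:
$h = \frac{2485381}{60}$ ($h = 3 + \frac{61}{-60} \left(-40741\right) = 3 + 61 \left(- \frac{1}{60}\right) \left(-40741\right) = 3 - - \frac{2485201}{60} = 3 + \frac{2485201}{60} = \frac{2485381}{60} \approx 41423.0$)
$E{\left(q \right)} = \frac{2}{3}$ ($E{\left(q \right)} = \frac{q + q}{q + \left(q + q\right)} = \frac{2 q}{q + 2 q} = \frac{2 q}{3 q} = 2 q \frac{1}{3 q} = \frac{2}{3}$)
$h + E{\left(-1404 \right)} = \frac{2485381}{60} + \frac{2}{3} = \frac{2485421}{60}$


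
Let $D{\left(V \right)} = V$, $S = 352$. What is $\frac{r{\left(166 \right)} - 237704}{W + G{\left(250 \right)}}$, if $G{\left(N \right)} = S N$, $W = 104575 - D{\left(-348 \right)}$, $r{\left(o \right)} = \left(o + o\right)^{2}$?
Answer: $- \frac{127480}{192923} \approx -0.66078$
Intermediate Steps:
$r{\left(o \right)} = 4 o^{2}$ ($r{\left(o \right)} = \left(2 o\right)^{2} = 4 o^{2}$)
$W = 104923$ ($W = 104575 - -348 = 104575 + 348 = 104923$)
$G{\left(N \right)} = 352 N$
$\frac{r{\left(166 \right)} - 237704}{W + G{\left(250 \right)}} = \frac{4 \cdot 166^{2} - 237704}{104923 + 352 \cdot 250} = \frac{4 \cdot 27556 - 237704}{104923 + 88000} = \frac{110224 - 237704}{192923} = \left(-127480\right) \frac{1}{192923} = - \frac{127480}{192923}$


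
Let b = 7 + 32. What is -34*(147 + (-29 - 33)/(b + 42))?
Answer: -402730/81 ≈ -4972.0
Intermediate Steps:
b = 39
-34*(147 + (-29 - 33)/(b + 42)) = -34*(147 + (-29 - 33)/(39 + 42)) = -34*(147 - 62/81) = -34*11845/81 = -402730/81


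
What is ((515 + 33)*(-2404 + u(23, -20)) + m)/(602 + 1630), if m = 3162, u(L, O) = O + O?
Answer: -668075/1116 ≈ -598.63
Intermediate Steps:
u(L, O) = 2*O
((515 + 33)*(-2404 + u(23, -20)) + m)/(602 + 1630) = ((515 + 33)*(-2404 + 2*(-20)) + 3162)/(602 + 1630) = (548*(-2404 - 40) + 3162)/2232 = (548*(-2444) + 3162)*(1/2232) = (-1339312 + 3162)*(1/2232) = -1336150*1/2232 = -668075/1116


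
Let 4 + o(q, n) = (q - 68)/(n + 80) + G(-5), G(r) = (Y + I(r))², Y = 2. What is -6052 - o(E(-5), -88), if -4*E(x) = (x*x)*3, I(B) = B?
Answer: -194171/32 ≈ -6067.8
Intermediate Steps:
E(x) = -3*x²/4 (E(x) = -x*x*3/4 = -x²*3/4 = -3*x²/4)
G(r) = (2 + r)²
o(q, n) = 5 + (-68 + q)/(80 + n) (o(q, n) = -4 + ((q - 68)/(n + 80) + (2 - 5)²) = -4 + ((-68 + q)/(80 + n) + (-3)²) = -4 + ((-68 + q)/(80 + n) + 9) = -4 + (9 + (-68 + q)/(80 + n)) = 5 + (-68 + q)/(80 + n))
-6052 - o(E(-5), -88) = -6052 - (332 - ¾*(-5)² + 5*(-88))/(80 - 88) = -6052 - (332 - ¾*25 - 440)/(-8) = -6052 - (-1)*(332 - 75/4 - 440)/8 = -6052 - (-1)*(-507)/(8*4) = -6052 - 1*507/32 = -6052 - 507/32 = -194171/32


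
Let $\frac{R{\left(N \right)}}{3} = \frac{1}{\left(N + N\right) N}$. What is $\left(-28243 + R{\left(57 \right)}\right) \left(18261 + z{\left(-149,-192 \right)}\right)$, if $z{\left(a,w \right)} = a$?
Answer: $- \frac{553994795872}{1083} \approx -5.1154 \cdot 10^{8}$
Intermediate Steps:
$R{\left(N \right)} = \frac{3}{2 N^{2}}$ ($R{\left(N \right)} = 3 \frac{1}{\left(N + N\right) N} = 3 \frac{1}{2 N N} = 3 \frac{\frac{1}{2} \frac{1}{N}}{N} = 3 \frac{1}{2 N^{2}} = \frac{3}{2 N^{2}}$)
$\left(-28243 + R{\left(57 \right)}\right) \left(18261 + z{\left(-149,-192 \right)}\right) = \left(-28243 + \frac{3}{2 \cdot 3249}\right) \left(18261 - 149\right) = \left(-28243 + \frac{3}{2} \cdot \frac{1}{3249}\right) 18112 = \left(-28243 + \frac{1}{2166}\right) 18112 = \left(- \frac{61174337}{2166}\right) 18112 = - \frac{553994795872}{1083}$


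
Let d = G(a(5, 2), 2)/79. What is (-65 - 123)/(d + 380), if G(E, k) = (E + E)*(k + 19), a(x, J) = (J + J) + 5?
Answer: -7426/15199 ≈ -0.48858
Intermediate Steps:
a(x, J) = 5 + 2*J (a(x, J) = 2*J + 5 = 5 + 2*J)
G(E, k) = 2*E*(19 + k) (G(E, k) = (2*E)*(19 + k) = 2*E*(19 + k))
d = 378/79 (d = (2*(5 + 2*2)*(19 + 2))/79 = (2*(5 + 4)*21)*(1/79) = (2*9*21)*(1/79) = 378*(1/79) = 378/79 ≈ 4.7848)
(-65 - 123)/(d + 380) = (-65 - 123)/(378/79 + 380) = -188/30398/79 = -188*79/30398 = -7426/15199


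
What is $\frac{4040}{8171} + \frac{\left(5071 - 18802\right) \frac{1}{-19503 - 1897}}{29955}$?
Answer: $\frac{863300558667}{1745971109000} \approx 0.49445$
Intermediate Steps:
$\frac{4040}{8171} + \frac{\left(5071 - 18802\right) \frac{1}{-19503 - 1897}}{29955} = 4040 \cdot \frac{1}{8171} + - \frac{13731}{-21400} \cdot \frac{1}{29955} = \frac{4040}{8171} + \left(-13731\right) \left(- \frac{1}{21400}\right) \frac{1}{29955} = \frac{4040}{8171} + \frac{13731}{21400} \cdot \frac{1}{29955} = \frac{4040}{8171} + \frac{4577}{213679000} = \frac{863300558667}{1745971109000}$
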